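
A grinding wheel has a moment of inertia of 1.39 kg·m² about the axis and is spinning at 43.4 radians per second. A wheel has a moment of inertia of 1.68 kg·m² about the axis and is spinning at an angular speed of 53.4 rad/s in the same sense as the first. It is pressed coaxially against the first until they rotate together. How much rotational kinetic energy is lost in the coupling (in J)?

The coupling torques are internal; angular momentum about the shared axis is conserved.
Taking A's sense as positive: L = (1.390)(43.4) + (1.680)(53.4) = 150.0 kg·m²·rad/s.
Combined I = 1.390 + 1.680 = 3.070 kg·m².
ω_f = L / I = 150.0 / 3.070 = 48.87 rad/s.
KE_i = ½ΣIω² = 3704 J; KE_f = ½(3.070)(48.87)² = 3666 J.

ΔKE lost ≈ 38.0 J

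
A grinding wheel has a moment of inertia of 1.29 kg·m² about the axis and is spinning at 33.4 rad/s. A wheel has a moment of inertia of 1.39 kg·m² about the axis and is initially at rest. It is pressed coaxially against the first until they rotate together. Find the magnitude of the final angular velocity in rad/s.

The coupling torques are internal; angular momentum about the shared axis is conserved.
Taking A's sense as positive: L = (1.290)(33.4) = 43.09 kg·m²·rad/s.
Combined I = 1.290 + 1.390 = 2.680 kg·m².
ω_f = L / I = 43.09 / 2.680 = 16.08 rad/s.

|ω_f| ≈ 16.1 rad/s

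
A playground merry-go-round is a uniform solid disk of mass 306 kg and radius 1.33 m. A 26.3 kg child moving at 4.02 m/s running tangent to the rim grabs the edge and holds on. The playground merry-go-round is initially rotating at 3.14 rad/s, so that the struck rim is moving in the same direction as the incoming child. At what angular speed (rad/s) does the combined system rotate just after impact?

|ω_f| ≈ 3.12 rad/s

The axle reaction passes through the axle and exerts no torque about it; angular momentum about the axle is conserved through the impact.
I_p = ½(306)(1.33)² = 270.6 kg·m². Taking the sense of the child's angular momentum as positive, L_{child} = m v R = (26.3)(4.02)(1.33) = 140.6 kg·m²/s.
L_i = +I_p ω_p + m v R = +(270.6)(3.14) + 140.6 = 990.4 kg·m²/s.
After sticking, I_f = I_p + m R² = 270.6 + (26.3)(1.33)² = 317.2 kg·m².
ω_f = L_i / I_f = 990.4 / 317.2 = 3.123 rad/s.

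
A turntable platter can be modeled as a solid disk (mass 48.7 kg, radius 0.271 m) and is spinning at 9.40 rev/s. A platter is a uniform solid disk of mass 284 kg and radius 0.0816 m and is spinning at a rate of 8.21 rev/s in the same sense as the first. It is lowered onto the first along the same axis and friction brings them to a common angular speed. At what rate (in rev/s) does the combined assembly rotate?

The coupling torques are internal; angular momentum about the shared axis is conserved.
Moments of inertia: I_A = ½(48.7)(0.271)² = 1.788 kg·m²; I_B = ½(284)(0.0816)² = 0.9455 kg·m².
Taking A's sense as positive: L = (1.788)(9.40) + (0.9455)(8.21) = 24.57 kg·m²·rev/s.
Combined I = 1.788 + 0.9455 = 2.734 kg·m².
ω_f = L / I = 24.57 / 2.734 = 8.988 rev/s.

|ω_f| ≈ 8.99 rev/s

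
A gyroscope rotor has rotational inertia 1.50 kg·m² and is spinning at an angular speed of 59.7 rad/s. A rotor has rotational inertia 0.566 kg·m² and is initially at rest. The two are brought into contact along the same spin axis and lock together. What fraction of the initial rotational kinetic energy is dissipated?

The coupling torques are internal; angular momentum about the shared axis is conserved.
Taking A's sense as positive: L = (1.500)(59.7) = 89.55 kg·m²·rad/s.
Combined I = 1.500 + 0.5660 = 2.066 kg·m².
ω_f = L / I = 89.55 / 2.066 = 43.34 rad/s.
KE_i = ½ΣIω² = 2673 J; KE_f = ½(2.066)(43.34)² = 1941 J.
Fraction dissipated = (KE_i − KE_f)/KE_i = 0.2740.

fraction ≈ 0.274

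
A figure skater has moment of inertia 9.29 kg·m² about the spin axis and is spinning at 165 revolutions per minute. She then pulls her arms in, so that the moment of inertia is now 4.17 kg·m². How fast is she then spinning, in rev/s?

ω₂ ≈ 6.13 rev/s

Angular momentum about the spin axis is conserved since the torque about it is zero.
ω₂ = I₁ω₁ / I₂ = (9.290)(165 rpm) / (4.170) = 367.6 rpm = 6.126 rev/s.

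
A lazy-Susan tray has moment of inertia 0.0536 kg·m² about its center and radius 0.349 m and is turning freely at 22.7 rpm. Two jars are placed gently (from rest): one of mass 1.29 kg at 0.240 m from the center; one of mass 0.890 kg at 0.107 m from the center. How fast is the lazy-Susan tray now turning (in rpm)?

No external torque acts about the center; L_before = L_after.
Added inertia Σmr² = (1.29)(0.240)² + (0.890)(0.107)² = 0.08449 kg·m²; I_f = 0.05360 + 0.08449 = 0.1381 kg·m².
ω_f = I_p ω_i / I_f = (0.05360)(22.7) / 0.1381 = 8.811 rpm.

ω_f ≈ 8.81 rpm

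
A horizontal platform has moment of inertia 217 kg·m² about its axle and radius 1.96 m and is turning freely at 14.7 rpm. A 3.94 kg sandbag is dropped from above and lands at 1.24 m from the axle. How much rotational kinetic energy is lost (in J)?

energy lost ≈ 6.98 J

No external torque acts about the axle; L_before = L_after.
Added inertia Σmr² = (3.94)(1.24)² = 6.058 kg·m²; I_f = 217.0 + 6.058 = 223.1 kg·m².
ω_f = I_p ω_i / I_f = (217.0)(14.7) / 223.1 = 14.30 rpm.
KE_i = ½(217.0)(1.539 rad/s)² = 257.1 J; KE_f = ½(223.1)(1.498)² = 250.1 J.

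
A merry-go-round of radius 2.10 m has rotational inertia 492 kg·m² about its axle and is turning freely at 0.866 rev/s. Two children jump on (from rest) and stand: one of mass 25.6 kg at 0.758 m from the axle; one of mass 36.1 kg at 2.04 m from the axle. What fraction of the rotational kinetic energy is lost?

No external torque acts about the axle; L_before = L_after.
Added inertia Σmr² = (25.6)(0.758)² + (36.1)(2.04)² = 164.9 kg·m²; I_f = 492.0 + 164.9 = 656.9 kg·m².
ω_f = I_p ω_i / I_f = (492.0)(0.866) / 656.9 = 0.6486 rev/s.
KE_i = ½(492.0)(5.441 rad/s)² = 7283 J; KE_f = ½(656.9)(4.075)² = 5455 J.
Fraction lost = 0.2511.

fraction ≈ 0.251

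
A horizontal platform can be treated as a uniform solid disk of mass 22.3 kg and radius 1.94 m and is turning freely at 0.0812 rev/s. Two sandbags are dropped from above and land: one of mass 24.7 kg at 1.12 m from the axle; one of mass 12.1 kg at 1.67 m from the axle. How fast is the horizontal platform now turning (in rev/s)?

ω_f ≈ 0.0319 rev/s

The added mass arrives with no angular momentum about the axle, and any external torque about the axle is negligible, so the system's angular momentum is conserved.
I_p = ½(22.3)(1.94)² = 41.96 kg·m².
Added inertia Σmr² = (24.7)(1.12)² + (12.1)(1.67)² = 64.73 kg·m²; I_f = 41.96 + 64.73 = 106.7 kg·m².
ω_f = I_p ω_i / I_f = (41.96)(0.0812) / 106.7 = 0.03194 rev/s.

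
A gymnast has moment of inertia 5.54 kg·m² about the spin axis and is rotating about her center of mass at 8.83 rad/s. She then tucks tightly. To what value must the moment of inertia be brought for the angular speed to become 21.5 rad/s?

I₂ ≈ 2.28 kg·m²

With no external torque about the axis, L is conserved: I₁ω₁ = I₂ω₂.
I₂ = I₁ω₁ / ω₂ = (5.54)(8.83) / (21.5) = 2.275 kg·m².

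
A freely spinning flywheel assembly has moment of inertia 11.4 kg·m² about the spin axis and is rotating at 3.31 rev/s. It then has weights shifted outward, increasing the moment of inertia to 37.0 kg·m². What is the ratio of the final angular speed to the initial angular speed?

ω₂/ω₁ ≈ 0.308

No external torque acts about the spin axis, so angular momentum is conserved.
ω₂/ω₁ = I₁/I₂ = 11.40 / 37.00 = 0.3081.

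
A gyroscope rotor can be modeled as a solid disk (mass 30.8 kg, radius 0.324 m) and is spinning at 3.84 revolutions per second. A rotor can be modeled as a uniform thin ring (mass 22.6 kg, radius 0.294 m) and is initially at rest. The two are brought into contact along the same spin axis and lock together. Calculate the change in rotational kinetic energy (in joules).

ΔKE ≈ -257 J

No external torque acts about the common axis, so total angular momentum is conserved.
Moments of inertia: I_A = ½(30.8)(0.324)² = 1.617 kg·m²; I_B = (22.6)(0.294)² = 1.953 kg·m².
Taking A's sense as positive: L = (1.617)(3.84) = 6.208 kg·m²·rev/s.
Combined I = 1.617 + 1.953 = 3.570 kg·m².
ω_f = L / I = 6.208 / 3.570 = 1.739 rev/s.
KE_i = ½ΣIω² = 470.5 J; KE_f = ½(3.570)(10.93)² = 213.1 J.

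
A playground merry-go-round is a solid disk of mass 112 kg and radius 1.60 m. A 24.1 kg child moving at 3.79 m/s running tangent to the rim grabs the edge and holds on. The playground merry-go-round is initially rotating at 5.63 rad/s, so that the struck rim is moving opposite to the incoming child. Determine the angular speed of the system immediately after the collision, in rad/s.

About the axle the impulsive forces during the collision are internal, so angular momentum about that axis is conserved.
I_p = ½(112)(1.60)² = 143.4 kg·m². Taking the sense of the child's angular momentum as positive, L_{child} = m v R = (24.1)(3.79)(1.60) = 146.1 kg·m²/s.
L_i = −I_p ω_p + m v R = −(143.4)(5.63) + 146.1 = -661.0 kg·m²/s.
After sticking, I_f = I_p + m R² = 143.4 + (24.1)(1.60)² = 205.1 kg·m².
ω_f = L_i / I_f = -661.0 / 205.1 = -3.223 rad/s.

|ω_f| ≈ 3.22 rad/s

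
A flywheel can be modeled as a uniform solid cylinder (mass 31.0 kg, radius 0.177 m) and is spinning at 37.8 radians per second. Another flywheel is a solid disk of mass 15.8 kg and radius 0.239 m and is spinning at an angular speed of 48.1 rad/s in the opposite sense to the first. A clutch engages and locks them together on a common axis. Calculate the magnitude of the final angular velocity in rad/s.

|ω_f| ≈ 3.58 rad/s

The coupling torques are internal; angular momentum about the shared axis is conserved.
Moments of inertia: I_A = ½(31.0)(0.177)² = 0.4856 kg·m²; I_B = ½(15.8)(0.239)² = 0.4513 kg·m².
Taking A's sense as positive: L = (0.4856)(37.8) − (0.4513)(48.1) = -3.350 kg·m²·rad/s.
Combined I = 0.4856 + 0.4513 = 0.9369 kg·m².
ω_f = L / I = -3.350 / 0.9369 = -3.576 rad/s.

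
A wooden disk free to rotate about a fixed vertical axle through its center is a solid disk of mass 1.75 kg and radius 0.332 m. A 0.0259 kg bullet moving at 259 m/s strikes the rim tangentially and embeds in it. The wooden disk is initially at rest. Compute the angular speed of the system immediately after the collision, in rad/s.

|ω_f| ≈ 22.4 rad/s

The axle reaction passes through the axle and exerts no torque about it; angular momentum about the axle is conserved through the impact.
I_p = ½(1.75)(0.332)² = 0.09645 kg·m². Taking the sense of the bullet's angular momentum as positive, L_{bullet} = m v R = (0.0259)(259)(0.332) = 2.227 kg·m²/s.
L_i = 0 + 2.227 = 2.227 kg·m²/s.
After sticking, I_f = I_p + m R² = 0.09645 + (0.0259)(0.332)² = 0.09930 kg·m².
ω_f = L_i / I_f = 2.227 / 0.09930 = 22.43 rad/s.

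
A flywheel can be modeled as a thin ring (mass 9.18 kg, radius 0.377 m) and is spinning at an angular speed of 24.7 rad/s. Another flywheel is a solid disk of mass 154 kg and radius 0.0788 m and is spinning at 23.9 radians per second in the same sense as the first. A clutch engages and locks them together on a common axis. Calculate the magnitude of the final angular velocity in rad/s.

|ω_f| ≈ 24.5 rad/s

No external torque acts about the common axis, so total angular momentum is conserved.
Moments of inertia: I_A = (9.18)(0.377)² = 1.305 kg·m²; I_B = ½(154)(0.0788)² = 0.4781 kg·m².
Taking A's sense as positive: L = (1.305)(24.7) + (0.4781)(23.9) = 43.65 kg·m²·rad/s.
Combined I = 1.305 + 0.4781 = 1.783 kg·m².
ω_f = L / I = 43.65 / 1.783 = 24.49 rad/s.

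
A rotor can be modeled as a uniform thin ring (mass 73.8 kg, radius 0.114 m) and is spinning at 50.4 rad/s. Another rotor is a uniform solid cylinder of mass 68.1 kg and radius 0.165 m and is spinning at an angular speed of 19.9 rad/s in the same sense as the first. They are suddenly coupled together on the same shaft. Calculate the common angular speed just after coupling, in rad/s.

|ω_f| ≈ 35.4 rad/s

No external torque acts about the common axis, so total angular momentum is conserved.
Moments of inertia: I_A = (73.8)(0.114)² = 0.9591 kg·m²; I_B = ½(68.1)(0.165)² = 0.9270 kg·m².
Taking A's sense as positive: L = (0.9591)(50.4) + (0.9270)(19.9) = 66.79 kg·m²·rad/s.
Combined I = 0.9591 + 0.9270 = 1.886 kg·m².
ω_f = L / I = 66.79 / 1.886 = 35.41 rad/s.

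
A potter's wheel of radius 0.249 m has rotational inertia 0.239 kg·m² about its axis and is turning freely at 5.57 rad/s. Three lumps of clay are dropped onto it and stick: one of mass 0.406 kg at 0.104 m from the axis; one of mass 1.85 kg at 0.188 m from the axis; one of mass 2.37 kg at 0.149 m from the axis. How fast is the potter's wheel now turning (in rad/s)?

The added mass arrives with no angular momentum about the axis, and any external torque about the axis is negligible, so the system's angular momentum is conserved.
Added inertia Σmr² = (0.406)(0.104)² + (1.85)(0.188)² + (2.37)(0.149)² = 0.1224 kg·m²; I_f = 0.2390 + 0.1224 = 0.3614 kg·m².
ω_f = I_p ω_i / I_f = (0.2390)(5.57) / 0.3614 = 3.684 rad/s.

ω_f ≈ 3.68 rad/s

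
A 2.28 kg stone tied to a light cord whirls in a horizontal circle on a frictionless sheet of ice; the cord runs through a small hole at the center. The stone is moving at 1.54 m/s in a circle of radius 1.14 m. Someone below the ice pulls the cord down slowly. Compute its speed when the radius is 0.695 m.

Central (radial) force ⇒ zero torque about the center ⇒ m v r is constant.
v₂ = v₁ r₁ / r₂ = (1.54)(1.14) / (0.695) = 2.526 m/s.

v₂ ≈ 2.53 m/s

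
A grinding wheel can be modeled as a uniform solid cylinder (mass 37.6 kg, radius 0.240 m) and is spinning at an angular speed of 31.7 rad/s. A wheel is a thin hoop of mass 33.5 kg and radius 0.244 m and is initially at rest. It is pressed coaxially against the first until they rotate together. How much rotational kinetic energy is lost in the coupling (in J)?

The coupling torques are internal; angular momentum about the shared axis is conserved.
Moments of inertia: I_A = ½(37.6)(0.240)² = 1.083 kg·m²; I_B = (33.5)(0.244)² = 1.994 kg·m².
Taking A's sense as positive: L = (1.083)(31.7) = 34.33 kg·m²·rad/s.
Combined I = 1.083 + 1.994 = 3.077 kg·m².
ω_f = L / I = 34.33 / 3.077 = 11.15 rad/s.
KE_i = ½ΣIω² = 544.1 J; KE_f = ½(3.077)(11.15)² = 191.5 J.

ΔKE lost ≈ 353 J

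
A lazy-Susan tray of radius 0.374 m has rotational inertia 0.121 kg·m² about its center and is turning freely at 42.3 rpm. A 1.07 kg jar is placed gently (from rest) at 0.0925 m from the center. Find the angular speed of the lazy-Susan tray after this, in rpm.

ω_f ≈ 39.3 rpm

No external torque acts about the center; L_before = L_after.
Added inertia Σmr² = (1.07)(0.0925)² = 0.009155 kg·m²; I_f = 0.1210 + 0.009155 = 0.1302 kg·m².
ω_f = I_p ω_i / I_f = (0.1210)(42.3) / 0.1302 = 39.32 rpm.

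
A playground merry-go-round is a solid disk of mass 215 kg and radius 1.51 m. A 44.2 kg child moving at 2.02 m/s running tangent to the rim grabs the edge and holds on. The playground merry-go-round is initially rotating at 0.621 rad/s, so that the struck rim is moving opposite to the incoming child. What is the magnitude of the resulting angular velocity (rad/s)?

|ω_f| ≈ 0.0503 rad/s

The axle reaction passes through the axle and exerts no torque about it; angular momentum about the axle is conserved through the impact.
I_p = ½(215)(1.51)² = 245.1 kg·m². Taking the sense of the child's angular momentum as positive, L_{child} = m v R = (44.2)(2.02)(1.51) = 134.8 kg·m²/s.
L_i = −I_p ω_p + m v R = −(245.1)(0.621) + 134.8 = -17.39 kg·m²/s.
After sticking, I_f = I_p + m R² = 245.1 + (44.2)(1.51)² = 345.9 kg·m².
ω_f = L_i / I_f = -17.39 / 345.9 = -0.05029 rad/s.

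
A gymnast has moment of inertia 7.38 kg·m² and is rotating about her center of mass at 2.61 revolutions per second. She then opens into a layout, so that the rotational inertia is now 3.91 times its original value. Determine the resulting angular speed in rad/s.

ω₂ ≈ 4.19 rad/s

With no external torque about the axis, L is conserved: I₁ω₁ = I₂ω₂.
I₂ = 3.91 × 7.38 = 28.86 kg·m².
ω₂ = I₁ω₁ / I₂ = (7.380)(2.61 rev/s) / (28.86) = 0.6675 rev/s = 4.194 rad/s.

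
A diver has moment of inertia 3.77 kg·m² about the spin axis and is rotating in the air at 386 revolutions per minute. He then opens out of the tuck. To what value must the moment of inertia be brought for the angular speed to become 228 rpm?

With no external torque about the axis, L is conserved: I₁ω₁ = I₂ω₂.
I₂ = I₁ω₁ / ω₂ = (3.77)(386) / (228) = 6.383 kg·m².

I₂ ≈ 6.38 kg·m²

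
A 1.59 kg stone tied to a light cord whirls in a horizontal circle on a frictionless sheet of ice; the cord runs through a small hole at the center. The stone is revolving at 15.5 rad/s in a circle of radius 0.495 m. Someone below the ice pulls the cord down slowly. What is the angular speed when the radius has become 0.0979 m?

ω₂ ≈ 396 rad/s

No torque about the axis ⇒ m r₁² ω₁ = m r₂² ω₂.
ω₂ = ω₁ (r₁/r₂)² = (15.5)(0.495/0.0979)² = 396.3 rad/s.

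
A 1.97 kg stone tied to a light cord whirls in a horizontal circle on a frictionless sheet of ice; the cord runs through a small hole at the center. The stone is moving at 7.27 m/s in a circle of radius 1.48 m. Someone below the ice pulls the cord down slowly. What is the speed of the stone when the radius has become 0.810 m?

Central (radial) force ⇒ zero torque about the center ⇒ m v r is constant.
v₂ = v₁ r₁ / r₂ = (7.27)(1.48) / (0.810) = 13.28 m/s.

v₂ ≈ 13.3 m/s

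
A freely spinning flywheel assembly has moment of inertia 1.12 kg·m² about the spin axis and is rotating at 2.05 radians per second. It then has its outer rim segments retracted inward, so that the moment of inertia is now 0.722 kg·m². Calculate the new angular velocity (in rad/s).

ω₂ ≈ 3.18 rad/s

Angular momentum about the spin axis is conserved since the torque about it is zero.
ω₂ = I₁ω₁ / I₂ = (1.120)(2.05 rad/s) / (0.7220) = 3.180 rad/s.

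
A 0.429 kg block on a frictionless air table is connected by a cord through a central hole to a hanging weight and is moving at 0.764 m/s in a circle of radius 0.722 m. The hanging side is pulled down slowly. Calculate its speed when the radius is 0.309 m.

Central (radial) force ⇒ zero torque about the center ⇒ m v r is constant.
v₂ = v₁ r₁ / r₂ = (0.764)(0.722) / (0.309) = 1.785 m/s.

v₂ ≈ 1.79 m/s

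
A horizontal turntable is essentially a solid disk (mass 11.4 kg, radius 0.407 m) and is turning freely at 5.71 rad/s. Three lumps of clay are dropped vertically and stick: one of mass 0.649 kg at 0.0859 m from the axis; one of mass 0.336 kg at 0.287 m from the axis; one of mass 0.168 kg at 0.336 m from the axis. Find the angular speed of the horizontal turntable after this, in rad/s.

No external torque acts about the axis; L_before = L_after.
I_p = ½(11.4)(0.407)² = 0.9442 kg·m².
Added inertia Σmr² = (0.649)(0.0859)² + (0.336)(0.287)² + (0.168)(0.336)² = 0.05143 kg·m²; I_f = 0.9442 + 0.05143 = 0.9956 kg·m².
ω_f = I_p ω_i / I_f = (0.9442)(5.71) / 0.9956 = 5.415 rad/s.

ω_f ≈ 5.42 rad/s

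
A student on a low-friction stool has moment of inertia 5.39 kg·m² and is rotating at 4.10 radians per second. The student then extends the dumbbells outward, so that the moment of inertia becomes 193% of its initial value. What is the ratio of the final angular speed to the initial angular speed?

ω₂/ω₁ ≈ 0.518

No external torque acts about the spin axis, so angular momentum is conserved.
I₂ = 1.93 × 5.39 = 10.40 kg·m².
ω₂/ω₁ = I₁/I₂ = 5.390 / 10.40 = 0.5181.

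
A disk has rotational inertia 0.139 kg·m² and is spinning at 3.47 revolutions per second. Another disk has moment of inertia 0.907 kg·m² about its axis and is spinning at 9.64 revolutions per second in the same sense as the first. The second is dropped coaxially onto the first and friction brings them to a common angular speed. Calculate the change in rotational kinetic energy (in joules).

No external torque acts about the common axis, so total angular momentum is conserved.
Taking A's sense as positive: L = (0.1390)(3.47) + (0.9070)(9.64) = 9.226 kg·m²·rev/s.
Combined I = 0.1390 + 0.9070 = 1.046 kg·m².
ω_f = L / I = 9.226 / 1.046 = 8.820 rev/s.
KE_i = ½ΣIω² = 1697 J; KE_f = ½(1.046)(55.42)² = 1606 J.

ΔKE ≈ -90.6 J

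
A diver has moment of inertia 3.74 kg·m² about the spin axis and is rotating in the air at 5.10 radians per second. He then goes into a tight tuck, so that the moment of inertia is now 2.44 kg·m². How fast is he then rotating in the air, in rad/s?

With no external torque about the axis, L is conserved: I₁ω₁ = I₂ω₂.
ω₂ = I₁ω₁ / I₂ = (3.740)(5.10 rad/s) / (2.440) = 7.817 rad/s.

ω₂ ≈ 7.82 rad/s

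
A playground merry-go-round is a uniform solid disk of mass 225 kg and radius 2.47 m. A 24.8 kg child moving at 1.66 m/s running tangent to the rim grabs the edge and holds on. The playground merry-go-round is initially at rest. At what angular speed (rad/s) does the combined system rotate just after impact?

About the axle the impulsive forces during the collision are internal, so angular momentum about that axis is conserved.
I_p = ½(225)(2.47)² = 686.4 kg·m². Taking the sense of the child's angular momentum as positive, L_{child} = m v R = (24.8)(1.66)(2.47) = 101.7 kg·m²/s.
L_i = 0 + 101.7 = 101.7 kg·m²/s.
After sticking, I_f = I_p + m R² = 686.4 + (24.8)(2.47)² = 837.7 kg·m².
ω_f = L_i / I_f = 101.7 / 837.7 = 0.1214 rad/s.

|ω_f| ≈ 0.121 rad/s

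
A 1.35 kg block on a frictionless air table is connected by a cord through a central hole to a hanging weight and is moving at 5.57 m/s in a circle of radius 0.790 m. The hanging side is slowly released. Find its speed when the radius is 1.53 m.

v₂ ≈ 2.88 m/s

The only horizontal force on the mass is along the cord (radial), so it exerts no torque about the hole and angular momentum m v r is conserved.
v₂ = v₁ r₁ / r₂ = (5.57)(0.790) / (1.53) = 2.876 m/s.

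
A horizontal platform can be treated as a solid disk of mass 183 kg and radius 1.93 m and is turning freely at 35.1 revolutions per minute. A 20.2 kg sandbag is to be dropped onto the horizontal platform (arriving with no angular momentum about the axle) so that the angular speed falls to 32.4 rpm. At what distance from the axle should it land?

r ≈ 1.19 m

No external torque acts about the axle; L_before = L_after.
I_p = ½(183)(1.93)² = 340.8 kg·m².
I_p ω_i = (I_p + m r²) ω_f ⇒ m r² = I_p(ω_i/ω_f − 1) = 340.8(35.1/32.4 − 1) = 28.40 kg·m².
r = √(28.40/20.2) = 1.186 m.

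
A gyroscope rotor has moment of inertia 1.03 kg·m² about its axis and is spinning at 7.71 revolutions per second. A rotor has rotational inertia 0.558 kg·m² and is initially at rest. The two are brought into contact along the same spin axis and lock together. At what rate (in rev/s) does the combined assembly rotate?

|ω_f| ≈ 5.00 rev/s

No external torque acts about the common axis, so total angular momentum is conserved.
Taking A's sense as positive: L = (1.030)(7.71) = 7.941 kg·m²·rev/s.
Combined I = 1.030 + 0.5580 = 1.588 kg·m².
ω_f = L / I = 7.941 / 1.588 = 5.001 rev/s.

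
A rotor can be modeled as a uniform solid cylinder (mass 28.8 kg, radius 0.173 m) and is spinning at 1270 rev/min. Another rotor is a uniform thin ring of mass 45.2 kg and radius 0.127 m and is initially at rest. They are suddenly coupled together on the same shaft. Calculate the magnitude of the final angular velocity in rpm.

No external torque acts about the common axis, so total angular momentum is conserved.
Moments of inertia: I_A = ½(28.8)(0.173)² = 0.4310 kg·m²; I_B = (45.2)(0.127)² = 0.7290 kg·m².
Taking A's sense as positive: L = (0.4310)(1270) = 547.3 kg·m²·rpm.
Combined I = 0.4310 + 0.7290 = 1.160 kg·m².
ω_f = L / I = 547.3 / 1.160 = 471.8 rpm.

|ω_f| ≈ 472 rpm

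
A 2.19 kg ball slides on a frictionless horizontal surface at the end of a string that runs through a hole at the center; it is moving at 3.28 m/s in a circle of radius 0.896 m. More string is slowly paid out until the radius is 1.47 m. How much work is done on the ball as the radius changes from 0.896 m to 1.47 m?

W ≈ -7.40 J

Central (radial) force ⇒ zero torque about the center ⇒ m v r is constant.
v₂ = v₁ r₁ / r₂ = (3.28)(0.896) / (1.47) = 1.999 m/s.
W = ΔKE = ½m(v₂² − v₁²) = -7.404 J.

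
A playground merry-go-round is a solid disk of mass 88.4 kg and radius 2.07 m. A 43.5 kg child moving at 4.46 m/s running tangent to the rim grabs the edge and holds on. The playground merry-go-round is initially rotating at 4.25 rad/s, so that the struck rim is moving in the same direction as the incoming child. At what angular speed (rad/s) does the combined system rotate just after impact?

|ω_f| ≈ 3.21 rad/s

About the axle the impulsive forces during the collision are internal, so angular momentum about that axis is conserved.
I_p = ½(88.4)(2.07)² = 189.4 kg·m². Taking the sense of the child's angular momentum as positive, L_{child} = m v R = (43.5)(4.46)(2.07) = 401.6 kg·m²/s.
L_i = +I_p ω_p + m v R = +(189.4)(4.25) + 401.6 = 1207 kg·m²/s.
After sticking, I_f = I_p + m R² = 189.4 + (43.5)(2.07)² = 375.8 kg·m².
ω_f = L_i / I_f = 1207 / 375.8 = 3.211 rad/s.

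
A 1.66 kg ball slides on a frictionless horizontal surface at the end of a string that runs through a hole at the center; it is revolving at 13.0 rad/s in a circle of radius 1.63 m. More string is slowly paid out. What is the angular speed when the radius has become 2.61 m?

ω₂ ≈ 5.07 rad/s

No torque about the axis ⇒ m r₁² ω₁ = m r₂² ω₂.
ω₂ = ω₁ (r₁/r₂)² = (13.0)(1.63/2.61)² = 5.070 rad/s.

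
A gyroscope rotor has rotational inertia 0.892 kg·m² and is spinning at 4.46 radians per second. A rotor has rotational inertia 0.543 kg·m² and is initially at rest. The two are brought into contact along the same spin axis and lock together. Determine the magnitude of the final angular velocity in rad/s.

|ω_f| ≈ 2.77 rad/s

No external torque acts about the common axis, so total angular momentum is conserved.
Taking A's sense as positive: L = (0.8920)(4.46) = 3.978 kg·m²·rad/s.
Combined I = 0.8920 + 0.5430 = 1.435 kg·m².
ω_f = L / I = 3.978 / 1.435 = 2.772 rad/s.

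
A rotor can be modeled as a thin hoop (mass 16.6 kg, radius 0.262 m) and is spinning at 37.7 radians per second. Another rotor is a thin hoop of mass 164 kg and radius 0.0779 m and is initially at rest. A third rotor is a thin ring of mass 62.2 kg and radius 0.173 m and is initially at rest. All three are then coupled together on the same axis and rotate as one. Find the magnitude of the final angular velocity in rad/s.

|ω_f| ≈ 10.7 rad/s

No external torque acts about the common axis, so total angular momentum is conserved.
Moments of inertia: I_A = (16.6)(0.262)² = 1.139 kg·m²; I_B = (164)(0.0779)² = 0.9952 kg·m²; I_C = (62.2)(0.173)² = 1.862 kg·m².
Taking A's sense as positive: L = (1.139)(37.7) = 42.96 kg·m²·rad/s.
Combined I = 1.139 + 0.9952 + 1.862 = 3.996 kg·m².
ω_f = L / I = 42.96 / 3.996 = 10.75 rad/s.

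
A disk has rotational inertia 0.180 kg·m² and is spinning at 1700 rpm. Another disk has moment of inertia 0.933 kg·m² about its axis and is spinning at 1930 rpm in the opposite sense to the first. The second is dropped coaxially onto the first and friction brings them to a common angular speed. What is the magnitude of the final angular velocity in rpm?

No external torque acts about the common axis, so total angular momentum is conserved.
Taking A's sense as positive: L = (0.1800)(1700) − (0.9330)(1930) = -1495 kg·m²·rpm.
Combined I = 0.1800 + 0.9330 = 1.113 kg·m².
ω_f = L / I = -1495 / 1.113 = -1343 rpm.

|ω_f| ≈ 1340 rpm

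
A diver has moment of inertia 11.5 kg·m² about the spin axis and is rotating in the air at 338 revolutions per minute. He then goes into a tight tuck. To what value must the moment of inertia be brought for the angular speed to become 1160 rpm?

I₂ ≈ 3.35 kg·m²

With no external torque about the axis, L is conserved: I₁ω₁ = I₂ω₂.
I₂ = I₁ω₁ / ω₂ = (11.5)(338) / (1160) = 3.351 kg·m².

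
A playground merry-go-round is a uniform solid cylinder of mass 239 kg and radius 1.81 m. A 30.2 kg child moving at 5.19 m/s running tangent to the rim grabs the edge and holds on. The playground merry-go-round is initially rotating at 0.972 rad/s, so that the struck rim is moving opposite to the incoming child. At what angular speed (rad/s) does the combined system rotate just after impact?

About the axle the impulsive forces during the collision are internal, so angular momentum about that axis is conserved.
I_p = ½(239)(1.81)² = 391.5 kg·m². Taking the sense of the child's angular momentum as positive, L_{child} = m v R = (30.2)(5.19)(1.81) = 283.7 kg·m²/s.
L_i = −I_p ω_p + m v R = −(391.5)(0.972) + 283.7 = -96.84 kg·m²/s.
After sticking, I_f = I_p + m R² = 391.5 + (30.2)(1.81)² = 490.4 kg·m².
ω_f = L_i / I_f = -96.84 / 490.4 = -0.1975 rad/s.

|ω_f| ≈ 0.197 rad/s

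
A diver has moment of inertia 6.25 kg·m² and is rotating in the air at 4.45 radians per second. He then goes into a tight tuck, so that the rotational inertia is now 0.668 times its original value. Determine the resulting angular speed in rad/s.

ω₂ ≈ 6.66 rad/s

No external torque acts about the spin axis, so angular momentum is conserved.
I₂ = 0.668 × 6.25 = 4.175 kg·m².
ω₂ = I₁ω₁ / I₂ = (6.250)(4.45 rad/s) / (4.175) = 6.662 rad/s.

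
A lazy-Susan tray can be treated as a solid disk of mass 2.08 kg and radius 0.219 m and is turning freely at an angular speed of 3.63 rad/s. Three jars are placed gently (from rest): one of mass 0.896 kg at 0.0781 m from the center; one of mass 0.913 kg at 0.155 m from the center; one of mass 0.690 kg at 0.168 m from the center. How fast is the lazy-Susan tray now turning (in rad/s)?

The added mass arrives with no angular momentum about the center, and any external torque about the center is negligible, so the system's angular momentum is conserved.
I_p = ½(2.08)(0.219)² = 0.04988 kg·m².
Added inertia Σmr² = (0.896)(0.0781)² + (0.913)(0.155)² + (0.690)(0.168)² = 0.04687 kg·m²; I_f = 0.04988 + 0.04687 = 0.09675 kg·m².
ω_f = I_p ω_i / I_f = (0.04988)(3.63) / 0.09675 = 1.871 rad/s.

ω_f ≈ 1.87 rad/s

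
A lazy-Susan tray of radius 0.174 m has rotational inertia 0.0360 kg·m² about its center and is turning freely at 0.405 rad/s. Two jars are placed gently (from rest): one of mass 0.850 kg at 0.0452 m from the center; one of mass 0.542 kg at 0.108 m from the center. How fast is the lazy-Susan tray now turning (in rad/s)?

ω_f ≈ 0.331 rad/s

No external torque acts about the center; L_before = L_after.
Added inertia Σmr² = (0.850)(0.0452)² + (0.542)(0.108)² = 0.008058 kg·m²; I_f = 0.03600 + 0.008058 = 0.04406 kg·m².
ω_f = I_p ω_i / I_f = (0.03600)(0.405) / 0.04406 = 0.3309 rad/s.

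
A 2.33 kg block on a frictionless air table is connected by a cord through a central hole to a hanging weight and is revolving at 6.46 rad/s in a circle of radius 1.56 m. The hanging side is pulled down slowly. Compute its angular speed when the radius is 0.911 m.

The constraining force is radial, so m r² ω about the center is conserved.
ω₂ = ω₁ (r₁/r₂)² = (6.46)(1.56/0.911)² = 18.94 rad/s.

ω₂ ≈ 18.9 rad/s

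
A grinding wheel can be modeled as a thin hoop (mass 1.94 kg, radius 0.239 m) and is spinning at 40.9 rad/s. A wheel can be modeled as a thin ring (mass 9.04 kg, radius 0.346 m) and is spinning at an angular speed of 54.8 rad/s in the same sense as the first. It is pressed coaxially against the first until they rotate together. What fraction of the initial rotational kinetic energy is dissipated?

fraction ≈ 0.00565

The coupling torques are internal; angular momentum about the shared axis is conserved.
Moments of inertia: I_A = (1.94)(0.239)² = 0.1108 kg·m²; I_B = (9.04)(0.346)² = 1.082 kg·m².
Taking A's sense as positive: L = (0.1108)(40.9) + (1.082)(54.8) = 63.84 kg·m²·rad/s.
Combined I = 0.1108 + 1.082 = 1.193 kg·m².
ω_f = L / I = 63.84 / 1.193 = 53.51 rad/s.
KE_i = ½ΣIω² = 1718 J; KE_f = ½(1.193)(53.51)² = 1708 J.
Fraction dissipated = (KE_i − KE_f)/KE_i = 0.005654.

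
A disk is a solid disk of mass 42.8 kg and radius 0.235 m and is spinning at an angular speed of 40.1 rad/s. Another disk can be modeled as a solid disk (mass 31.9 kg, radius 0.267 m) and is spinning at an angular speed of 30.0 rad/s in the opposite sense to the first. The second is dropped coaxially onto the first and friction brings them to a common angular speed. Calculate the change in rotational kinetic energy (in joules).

ΔKE ≈ -1420 J

The coupling torques are internal; angular momentum about the shared axis is conserved.
Moments of inertia: I_A = ½(42.8)(0.235)² = 1.182 kg·m²; I_B = ½(31.9)(0.267)² = 1.137 kg·m².
Taking A's sense as positive: L = (1.182)(40.1) − (1.137)(30.0) = 13.28 kg·m²·rad/s.
Combined I = 1.182 + 1.137 = 2.319 kg·m².
ω_f = L / I = 13.28 / 2.319 = 5.726 rad/s.
KE_i = ½ΣIω² = 1462 J; KE_f = ½(2.319)(5.726)² = 38.02 J.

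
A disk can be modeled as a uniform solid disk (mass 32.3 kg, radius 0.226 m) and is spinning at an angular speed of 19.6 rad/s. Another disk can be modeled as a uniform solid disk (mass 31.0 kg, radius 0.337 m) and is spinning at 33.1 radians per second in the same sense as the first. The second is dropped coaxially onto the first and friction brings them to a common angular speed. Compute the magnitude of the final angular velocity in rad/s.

The coupling torques are internal; angular momentum about the shared axis is conserved.
Moments of inertia: I_A = ½(32.3)(0.226)² = 0.8249 kg·m²; I_B = ½(31.0)(0.337)² = 1.760 kg·m².
Taking A's sense as positive: L = (0.8249)(19.6) + (1.760)(33.1) = 74.43 kg·m²·rad/s.
Combined I = 0.8249 + 1.760 = 2.585 kg·m².
ω_f = L / I = 74.43 / 2.585 = 28.79 rad/s.

|ω_f| ≈ 28.8 rad/s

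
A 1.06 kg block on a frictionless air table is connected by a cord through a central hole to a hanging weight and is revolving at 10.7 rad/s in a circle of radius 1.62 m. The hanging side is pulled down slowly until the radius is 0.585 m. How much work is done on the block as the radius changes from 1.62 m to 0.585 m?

W ≈ 1060 J

The constraining force is radial, so m r² ω about the center is conserved.
ω₂ = ω₁ (r₁/r₂)² = (10.7)(1.62/0.585)² = 82.05 rad/s.
W = ΔKE = ½m(v₂² − v₁²) = 1062 J.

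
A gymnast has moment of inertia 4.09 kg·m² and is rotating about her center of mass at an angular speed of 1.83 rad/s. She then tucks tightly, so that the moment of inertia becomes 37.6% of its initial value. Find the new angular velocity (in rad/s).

No external torque acts about the spin axis, so angular momentum is conserved.
I₂ = 0.376 × 4.09 = 1.538 kg·m².
ω₂ = I₁ω₁ / I₂ = (4.090)(1.83 rad/s) / (1.538) = 4.867 rad/s.

ω₂ ≈ 4.87 rad/s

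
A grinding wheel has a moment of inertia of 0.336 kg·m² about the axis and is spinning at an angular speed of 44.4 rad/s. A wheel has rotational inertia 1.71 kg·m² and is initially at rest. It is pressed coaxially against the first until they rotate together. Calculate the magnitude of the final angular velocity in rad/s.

|ω_f| ≈ 7.29 rad/s

No external torque acts about the common axis, so total angular momentum is conserved.
Taking A's sense as positive: L = (0.3360)(44.4) = 14.92 kg·m²·rad/s.
Combined I = 0.3360 + 1.710 = 2.046 kg·m².
ω_f = L / I = 14.92 / 2.046 = 7.291 rad/s.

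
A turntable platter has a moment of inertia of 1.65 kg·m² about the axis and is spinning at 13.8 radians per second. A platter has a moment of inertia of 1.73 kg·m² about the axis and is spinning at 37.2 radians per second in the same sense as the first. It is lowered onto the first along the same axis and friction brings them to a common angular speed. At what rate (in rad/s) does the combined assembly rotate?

|ω_f| ≈ 25.8 rad/s

The coupling torques are internal; angular momentum about the shared axis is conserved.
Taking A's sense as positive: L = (1.650)(13.8) + (1.730)(37.2) = 87.13 kg·m²·rad/s.
Combined I = 1.650 + 1.730 = 3.380 kg·m².
ω_f = L / I = 87.13 / 3.380 = 25.78 rad/s.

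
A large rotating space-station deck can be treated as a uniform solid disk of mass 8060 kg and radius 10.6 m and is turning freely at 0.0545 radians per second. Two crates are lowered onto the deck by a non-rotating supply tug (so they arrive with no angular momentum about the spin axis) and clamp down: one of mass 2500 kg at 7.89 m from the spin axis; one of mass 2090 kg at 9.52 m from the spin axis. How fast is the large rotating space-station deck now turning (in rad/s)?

No external torque acts about the spin axis; L_before = L_after.
I_p = ½(8060)(10.6)² = 4.528e+05 kg·m².
Added inertia Σmr² = (2500)(7.89)² + (2090)(9.52)² = 3.450e+05 kg·m²; I_f = 4.528e+05 + 3.450e+05 = 7.979e+05 kg·m².
ω_f = I_p ω_i / I_f = (4.528e+05)(0.0545) / 7.979e+05 = 0.03093 rad/s.

ω_f ≈ 0.0309 rad/s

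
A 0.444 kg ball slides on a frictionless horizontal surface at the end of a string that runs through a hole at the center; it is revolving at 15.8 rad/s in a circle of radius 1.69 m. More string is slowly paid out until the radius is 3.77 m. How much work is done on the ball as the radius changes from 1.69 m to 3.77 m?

W ≈ -126 J

No torque about the axis ⇒ m r₁² ω₁ = m r₂² ω₂.
ω₂ = ω₁ (r₁/r₂)² = (15.8)(1.69/3.77)² = 3.175 rad/s.
W = ΔKE = ½m(v₂² − v₁²) = -126.5 J.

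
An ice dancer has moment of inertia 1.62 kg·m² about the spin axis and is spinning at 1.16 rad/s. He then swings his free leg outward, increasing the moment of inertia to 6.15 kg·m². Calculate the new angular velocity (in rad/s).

Angular momentum about the spin axis is conserved since the torque about it is zero.
ω₂ = I₁ω₁ / I₂ = (1.620)(1.16 rad/s) / (6.150) = 0.3056 rad/s.

ω₂ ≈ 0.306 rad/s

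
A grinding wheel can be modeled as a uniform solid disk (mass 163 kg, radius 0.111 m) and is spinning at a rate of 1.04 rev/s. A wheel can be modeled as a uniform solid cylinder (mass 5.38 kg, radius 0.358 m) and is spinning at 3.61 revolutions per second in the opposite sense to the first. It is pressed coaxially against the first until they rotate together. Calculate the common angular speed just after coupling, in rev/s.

No external torque acts about the common axis, so total angular momentum is conserved.
Moments of inertia: I_A = ½(163)(0.111)² = 1.004 kg·m²; I_B = ½(5.38)(0.358)² = 0.3448 kg·m².
Taking A's sense as positive: L = (1.004)(1.04) − (0.3448)(3.61) = -0.2003 kg·m²·rev/s.
Combined I = 1.004 + 0.3448 = 1.349 kg·m².
ω_f = L / I = -0.2003 / 1.349 = -0.1485 rev/s.

|ω_f| ≈ 0.148 rev/s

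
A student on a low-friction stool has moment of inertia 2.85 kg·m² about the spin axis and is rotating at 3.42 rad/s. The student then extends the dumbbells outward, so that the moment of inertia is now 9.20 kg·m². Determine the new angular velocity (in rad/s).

ω₂ ≈ 1.06 rad/s

Angular momentum about the spin axis is conserved since the torque about it is zero.
ω₂ = I₁ω₁ / I₂ = (2.850)(3.42 rad/s) / (9.200) = 1.059 rad/s.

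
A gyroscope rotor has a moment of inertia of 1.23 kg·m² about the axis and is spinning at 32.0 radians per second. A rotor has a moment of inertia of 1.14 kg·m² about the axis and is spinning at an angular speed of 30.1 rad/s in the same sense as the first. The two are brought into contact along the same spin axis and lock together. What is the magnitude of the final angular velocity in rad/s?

|ω_f| ≈ 31.1 rad/s

The coupling torques are internal; angular momentum about the shared axis is conserved.
Taking A's sense as positive: L = (1.230)(32.0) + (1.140)(30.1) = 73.67 kg·m²·rad/s.
Combined I = 1.230 + 1.140 = 2.370 kg·m².
ω_f = L / I = 73.67 / 2.370 = 31.09 rad/s.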